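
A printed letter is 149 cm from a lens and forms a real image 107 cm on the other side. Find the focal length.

Real image ⇒ d_i = +107 cm.
1/f = 1/d_o + 1/d_i = 1/(149) + 1/(107) = 0.01606, so f = 62.3 cm.
Since f is positive, the lens is converging.

f = 62.3 cm (converging)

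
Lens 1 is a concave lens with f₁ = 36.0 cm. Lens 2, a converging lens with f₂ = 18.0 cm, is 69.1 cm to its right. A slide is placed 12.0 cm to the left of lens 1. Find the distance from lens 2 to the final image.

Lens 1 is diverging, so f₁ = −36.0 cm.
Lens 1: 1/d_i1 = 1/f₁ − 1/d_o1 = 1/(-36.0) − 1/(12.0) = -0.1111, so d_i1 = -9.000 cm.
The intermediate image is 9.000 cm to the left of lens 1 (virtual), which is 69.1 − (-9.000) = 78.10 cm to the left of lens 2, so d_o2 = +78.10 cm.
Lens 2: 1/d_i2 = 1/f₂ − 1/d_o2 = 1/(18.0) − 1/(78.10) = 0.04275, so d_i2 = 23.4 cm.
The final image is real, 23.4 cm to the right of lens 2 (overall magnification ≈ -0.22).

23.4 cm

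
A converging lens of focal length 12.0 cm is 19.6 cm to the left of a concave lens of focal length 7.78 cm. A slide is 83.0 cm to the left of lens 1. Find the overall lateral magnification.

m = -0.0985

Lens 1: 1/d_i1 = 1/(12.0) − 1/(83.0) = 0.07129, so d_i1 = 14.03 cm; m₁ = −d_i1/d_o1 = -0.1690.
d_o2 = 19.6 − (14.03) = 5.570 cm.
f₂ = −7.78 cm (diverging).
Lens 2: 1/d_i2 = 1/(-7.78) − 1/(5.570) = -0.3081, so d_i2 = -3.246 cm; m₂ = −d_i2/d_o2 = +0.5828.
m = m₁·m₂ = (-0.1690)(+0.5828) = -0.0985.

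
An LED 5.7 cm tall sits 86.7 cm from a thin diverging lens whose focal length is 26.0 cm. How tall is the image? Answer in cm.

1.31 cm

For a diverging lens, f = -26.0 cm.
1/d_i = 1/f − 1/d_o = 1/(-26.00) − 1/(86.7) = -0.05000, so d_i = -20.00 cm.
m = −d_i/d_o = +0.2307.
|h_i| = |m|·h_o = 0.2307 × 5.7 = 1.31 cm. The image is virtual, upright and reduced, on the same side as the object.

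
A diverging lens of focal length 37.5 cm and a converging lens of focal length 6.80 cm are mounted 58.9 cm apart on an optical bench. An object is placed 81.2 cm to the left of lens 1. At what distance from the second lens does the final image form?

Lens 1 is diverging, so f₁ = −37.5 cm.
Lens 1: 1/d_i1 = 1/f₁ − 1/d_o1 = 1/(-37.5) − 1/(81.2) = -0.03898, so d_i1 = -25.65 cm.
The intermediate image is 25.65 cm to the left of lens 1 (virtual), which is 58.9 − (-25.65) = 84.55 cm to the left of lens 2, so d_o2 = +84.55 cm.
Lens 2: 1/d_i2 = 1/f₂ − 1/d_o2 = 1/(6.80) − 1/(84.55) = 0.1352, so d_i2 = 7.39 cm.
The final image is real, 7.39 cm to the right of lens 2 (overall magnification ≈ -0.028).

7.39 cm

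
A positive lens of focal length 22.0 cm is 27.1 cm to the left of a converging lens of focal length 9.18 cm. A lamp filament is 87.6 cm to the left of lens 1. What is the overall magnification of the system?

m = -0.269

Lens 1: 1/d_i1 = 1/(22.0) − 1/(87.6) = 0.03404, so d_i1 = 29.38 cm; m₁ = −d_i1/d_o1 = -0.3354.
d_o2 = 27.1 − (29.38) = -2.280 cm (virtual object).
Lens 2: 1/d_i2 = 1/(9.18) − 1/(-2.280) = 0.5475, so d_i2 = 1.826 cm; m₂ = −d_i2/d_o2 = +0.8010.
m = m₁·m₂ = (-0.3354)(+0.8010) = -0.269.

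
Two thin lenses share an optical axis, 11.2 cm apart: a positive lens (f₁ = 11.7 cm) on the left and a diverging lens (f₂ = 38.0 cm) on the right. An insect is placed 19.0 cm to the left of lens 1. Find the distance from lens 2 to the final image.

39.0 cm

Lens 1: 1/d_i1 = 1/f₁ − 1/d_o1 = 1/(11.7) − 1/(19.0) = 0.03284, so d_i1 = 30.45 cm.
The intermediate image is 30.45 cm to the right of lens 1, which lies 19.25 cm to the right of lens 2 — a virtual object — so d_o2 = −19.25 cm.
Lens 2 is diverging, so f₂ = −38.0 cm.
Lens 2: 1/d_i2 = 1/f₂ − 1/d_o2 = 1/(-38.0) − 1/(-19.25) = 0.02563, so d_i2 = 39.0 cm.
The final image is real, 39.0 cm to the right of lens 2 (overall magnification ≈ -3.2).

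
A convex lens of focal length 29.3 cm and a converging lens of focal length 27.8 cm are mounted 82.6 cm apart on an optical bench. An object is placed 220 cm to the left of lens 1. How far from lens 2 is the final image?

64.6 cm

Lens 1: 1/d_i1 = 1/f₁ − 1/d_o1 = 1/(29.3) − 1/(220) = 0.02958, so d_i1 = 33.80 cm.
The intermediate image is 33.80 cm to the right of lens 1, which is 82.6 − (33.80) = 48.80 cm to the left of lens 2, so d_o2 = +48.80 cm.
Lens 2: 1/d_i2 = 1/f₂ − 1/d_o2 = 1/(27.8) − 1/(48.80) = 0.01548, so d_i2 = 64.6 cm.
The final image is real, 64.6 cm to the right of lens 2 (overall magnification ≈ 0.20).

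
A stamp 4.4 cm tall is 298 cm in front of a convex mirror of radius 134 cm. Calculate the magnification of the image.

f = R/2 = 134/2 = 67.00 cm; for a convex mirror, f = -67.00 cm.
1/d_i = 1/f − 1/d_o = 1/(-67.00) − 1/(298) = -0.01828, so d_i = -54.70 cm.
m = −d_i/d_o = −(-54.70)/(298) = +0.184.
The image is virtual, upright and reduced, behind the mirror.

m = +0.184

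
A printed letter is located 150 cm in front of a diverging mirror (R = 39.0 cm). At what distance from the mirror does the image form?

f = R/2 = 39.0/2 = 19.50 cm; for a diverging mirror, f = -19.50 cm.
Mirror equation: 1/d_i = 1/f − 1/d_o = 1/(-19.50) − 1/(150) = -0.05128 − 0.006667 = -0.05795, so d_i = -17.3 cm.
The image is virtual, upright and reduced, behind the mirror.

17.3 cm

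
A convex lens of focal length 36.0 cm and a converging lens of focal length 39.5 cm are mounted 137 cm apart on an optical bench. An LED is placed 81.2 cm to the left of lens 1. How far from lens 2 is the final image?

87.0 cm

Lens 1: 1/d_i1 = 1/f₁ − 1/d_o1 = 1/(36.0) − 1/(81.2) = 0.01546, so d_i1 = 64.67 cm.
The intermediate image is 64.67 cm to the right of lens 1, which is 137 − (64.67) = 72.33 cm to the left of lens 2, so d_o2 = +72.33 cm.
Lens 2: 1/d_i2 = 1/f₂ − 1/d_o2 = 1/(39.5) − 1/(72.33) = 0.01149, so d_i2 = 87.0 cm.
The final image is real, 87.0 cm to the right of lens 2 (overall magnification ≈ 0.96).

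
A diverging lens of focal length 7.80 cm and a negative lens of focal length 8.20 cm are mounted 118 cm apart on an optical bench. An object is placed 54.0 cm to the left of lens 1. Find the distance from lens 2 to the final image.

Lens 1 is diverging, so f₁ = −7.80 cm.
Lens 1: 1/d_i1 = 1/f₁ − 1/d_o1 = 1/(-7.80) − 1/(54.0) = -0.1467, so d_i1 = -6.816 cm.
The intermediate image is 6.816 cm to the left of lens 1 (virtual), which is 118 − (-6.816) = 124.8 cm to the left of lens 2, so d_o2 = +124.8 cm.
Lens 2 is diverging, so f₂ = −8.20 cm.
Lens 2: 1/d_i2 = 1/f₂ − 1/d_o2 = 1/(-8.20) − 1/(124.8) = -0.1300, so d_i2 = -7.69 cm.
The final image is virtual, 7.69 cm to the left of lens 2 (overall magnification ≈ 0.0078).

7.69 cm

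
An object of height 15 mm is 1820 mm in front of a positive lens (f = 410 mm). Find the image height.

4.36 mm

1/d_i = 1/f − 1/d_o = 1/(410.0) − 1/(1820) = 0.001890, so d_i = 529.2 mm.
m = −d_i/d_o = -0.2908.
|h_i| = |m|·h_o = 0.2908 × 15 = 4.36 mm. The image is real, inverted and reduced, on the far side of the lens.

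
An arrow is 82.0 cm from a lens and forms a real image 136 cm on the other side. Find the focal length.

Real image ⇒ d_i = +136 cm.
1/f = 1/d_o + 1/d_i = 1/(82.0) + 1/(136) = 0.01955, so f = 51.2 cm.
Since f is positive, the lens is converging.

f = 51.2 cm (converging)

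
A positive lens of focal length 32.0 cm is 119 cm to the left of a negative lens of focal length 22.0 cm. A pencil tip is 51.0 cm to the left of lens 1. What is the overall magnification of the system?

Lens 1: 1/d_i1 = 1/(32.0) − 1/(51.0) = 0.01164, so d_i1 = 85.89 cm; m₁ = −d_i1/d_o1 = -1.684.
d_o2 = 119 − (85.89) = 33.11 cm.
f₂ = −22.0 cm (diverging).
Lens 2: 1/d_i2 = 1/(-22.0) − 1/(33.11) = -0.07566, so d_i2 = -13.22 cm; m₂ = −d_i2/d_o2 = +0.3992.
m = m₁·m₂ = (-1.684)(+0.3992) = -0.672.

m = -0.672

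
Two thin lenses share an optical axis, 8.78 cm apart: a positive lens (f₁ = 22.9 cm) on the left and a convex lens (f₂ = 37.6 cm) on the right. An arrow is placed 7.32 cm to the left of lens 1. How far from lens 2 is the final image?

40.7 cm

Lens 1: 1/d_i1 = 1/f₁ − 1/d_o1 = 1/(22.9) − 1/(7.32) = -0.09294, so d_i1 = -10.76 cm.
The intermediate image is 10.76 cm to the left of lens 1 (virtual), which is 8.78 − (-10.76) = 19.54 cm to the left of lens 2, so d_o2 = +19.54 cm.
Lens 2: 1/d_i2 = 1/f₂ − 1/d_o2 = 1/(37.6) − 1/(19.54) = -0.02458, so d_i2 = -40.7 cm.
The final image is virtual, 40.7 cm to the left of lens 2 (overall magnification ≈ 3.1).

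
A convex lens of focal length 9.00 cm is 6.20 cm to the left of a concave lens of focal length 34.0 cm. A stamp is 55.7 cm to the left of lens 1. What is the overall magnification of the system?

Lens 1: 1/d_i1 = 1/(9.00) − 1/(55.7) = 0.09316, so d_i1 = 10.73 cm; m₁ = −d_i1/d_o1 = -0.1926.
d_o2 = 6.20 − (10.73) = -4.530 cm (virtual object).
f₂ = −34.0 cm (diverging).
Lens 2: 1/d_i2 = 1/(-34.0) − 1/(-4.530) = 0.1913, so d_i2 = 5.226 cm; m₂ = −d_i2/d_o2 = +1.154.
m = m₁·m₂ = (-0.1926)(+1.154) = -0.222.

m = -0.222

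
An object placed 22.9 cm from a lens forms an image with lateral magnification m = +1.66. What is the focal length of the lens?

f = 57.6 cm (converging)

m = −d_i/d_o ⇒ d_i = −m·d_o = −(+1.66)·(22.9) = -38.01 cm.
1/f = 1/d_o + 1/d_i = 1/(22.9) + 1/(-38.01) = 0.01736, so f = 57.6 cm.
Since f is positive, the lens is converging.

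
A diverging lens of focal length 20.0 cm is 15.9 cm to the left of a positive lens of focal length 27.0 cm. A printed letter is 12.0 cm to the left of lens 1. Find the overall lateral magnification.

f₁ = −20.0 cm (diverging).
Lens 1: 1/d_i1 = 1/(-20.0) − 1/(12.0) = -0.1333, so d_i1 = -7.500 cm; m₁ = −d_i1/d_o1 = +0.6250.
d_o2 = 15.9 − (-7.500) = 23.40 cm.
Lens 2: 1/d_i2 = 1/(27.0) − 1/(23.40) = -0.005698, so d_i2 = -175.5 cm; m₂ = −d_i2/d_o2 = +7.500.
m = m₁·m₂ = (+0.6250)(+7.500) = +4.69.

m = +4.69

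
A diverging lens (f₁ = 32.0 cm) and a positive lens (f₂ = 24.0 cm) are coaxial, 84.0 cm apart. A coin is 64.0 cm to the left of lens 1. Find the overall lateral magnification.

f₁ = −32.0 cm (diverging).
Lens 1: 1/d_i1 = 1/(-32.0) − 1/(64.0) = -0.04688, so d_i1 = -21.33 cm; m₁ = −d_i1/d_o1 = +0.3333.
d_o2 = 84.0 − (-21.33) = 105.3 cm.
Lens 2: 1/d_i2 = 1/(24.0) − 1/(105.3) = 0.03217, so d_i2 = 31.08 cm; m₂ = −d_i2/d_o2 = -0.2952.
m = m₁·m₂ = (+0.3333)(-0.2952) = -0.0984.

m = -0.0984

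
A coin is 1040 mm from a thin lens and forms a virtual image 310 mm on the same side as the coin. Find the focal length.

f = -442 mm (diverging)

Virtual image ⇒ d_i = −310 mm.
1/f = 1/d_o + 1/d_i = 1/(1040) + 1/(-310) = -0.002264, so f = -442 mm.
Since f is negative, the thin lens is diverging.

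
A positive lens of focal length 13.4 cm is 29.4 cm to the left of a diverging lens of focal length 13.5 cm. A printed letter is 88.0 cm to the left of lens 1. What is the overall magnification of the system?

m = -0.0895

Lens 1: 1/d_i1 = 1/(13.4) − 1/(88.0) = 0.06326, so d_i1 = 15.81 cm; m₁ = −d_i1/d_o1 = -0.1797.
d_o2 = 29.4 − (15.81) = 13.59 cm.
f₂ = −13.5 cm (diverging).
Lens 2: 1/d_i2 = 1/(-13.5) − 1/(13.59) = -0.1477, so d_i2 = -6.772 cm; m₂ = −d_i2/d_o2 = +0.4983.
m = m₁·m₂ = (-0.1797)(+0.4983) = -0.0895.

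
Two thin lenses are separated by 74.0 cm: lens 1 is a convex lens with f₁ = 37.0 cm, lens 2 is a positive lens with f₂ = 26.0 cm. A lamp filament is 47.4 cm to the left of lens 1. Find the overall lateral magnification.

m = -0.767

Lens 1: 1/d_i1 = 1/(37.0) − 1/(47.4) = 0.005930, so d_i1 = 168.6 cm; m₁ = −d_i1/d_o1 = -3.557.
d_o2 = 74.0 − (168.6) = -94.60 cm (virtual object).
Lens 2: 1/d_i2 = 1/(26.0) − 1/(-94.60) = 0.04903, so d_i2 = 20.39 cm; m₂ = −d_i2/d_o2 = +0.2156.
m = m₁·m₂ = (-3.557)(+0.2156) = -0.767.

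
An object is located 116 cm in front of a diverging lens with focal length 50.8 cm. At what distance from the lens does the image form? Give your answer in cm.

For a diverging lens, f = -50.8 cm.
Thin-lens equation: 1/s_i = 1/f − 1/s_o = 1/(-50.80) − 1/(116) = -0.01969 − 0.008621 = -0.02831, so s_i = -35.3 cm.
The image is virtual, upright and reduced, on the same side as the object.

35.3 cm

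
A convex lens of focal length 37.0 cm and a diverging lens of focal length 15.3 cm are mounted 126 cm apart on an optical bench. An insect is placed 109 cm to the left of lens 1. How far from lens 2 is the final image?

12.6 cm

Lens 1: 1/d_i1 = 1/f₁ − 1/d_o1 = 1/(37.0) − 1/(109) = 0.01785, so d_i1 = 56.01 cm.
The intermediate image is 56.01 cm to the right of lens 1, which is 126 − (56.01) = 69.99 cm to the left of lens 2, so d_o2 = +69.99 cm.
Lens 2 is diverging, so f₂ = −15.3 cm.
Lens 2: 1/d_i2 = 1/f₂ − 1/d_o2 = 1/(-15.3) − 1/(69.99) = -0.07965, so d_i2 = -12.6 cm.
The final image is virtual, 12.6 cm to the left of lens 2 (overall magnification ≈ -0.092).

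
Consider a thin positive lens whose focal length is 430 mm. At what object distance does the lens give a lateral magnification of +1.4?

123 mm

m = −d_i/d_o ⇒ d_i = −m·d_o.
1/f = 1/d_o + 1/d_i = 1/d_o − 1/(m·d_o) = (1 − 1/m)/d_o, so d_o = f(1 − 1/m) = (430.0)(1 − 1/(+1.4)) = 123 mm.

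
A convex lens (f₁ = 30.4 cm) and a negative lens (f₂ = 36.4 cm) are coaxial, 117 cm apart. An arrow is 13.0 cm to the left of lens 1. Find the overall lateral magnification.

m = +0.361

Lens 1: 1/d_i1 = 1/(30.4) − 1/(13.0) = -0.04403, so d_i1 = -22.71 cm; m₁ = −d_i1/d_o1 = +1.747.
d_o2 = 117 − (-22.71) = 139.7 cm.
f₂ = −36.4 cm (diverging).
Lens 2: 1/d_i2 = 1/(-36.4) − 1/(139.7) = -0.03463, so d_i2 = -28.88 cm; m₂ = −d_i2/d_o2 = +0.2067.
m = m₁·m₂ = (+1.747)(+0.2067) = +0.361.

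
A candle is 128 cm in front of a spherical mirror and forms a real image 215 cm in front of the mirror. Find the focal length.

Real image ⇒ d_i = +215 cm.
1/f = 1/d_o + 1/d_i = 1/(128) + 1/(215) = 0.01246, so f = 80.2 cm.
Since f is positive, the spherical mirror is concave.

f = 80.2 cm (concave)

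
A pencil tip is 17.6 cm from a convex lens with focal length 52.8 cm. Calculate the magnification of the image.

m = +1.50

1/d_i = 1/f − 1/d_o = 1/(52.80) − 1/(17.6) = -0.03788, so d_i = -26.40 cm.
m = −d_i/d_o = −(-26.40)/(17.6) = +1.50.
The image is virtual, upright and enlarged, on the same side as the object.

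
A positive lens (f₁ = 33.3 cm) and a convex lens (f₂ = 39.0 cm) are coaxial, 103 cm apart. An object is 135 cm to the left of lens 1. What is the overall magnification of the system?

m = +0.645

Lens 1: 1/d_i1 = 1/(33.3) − 1/(135) = 0.02262, so d_i1 = 44.20 cm; m₁ = −d_i1/d_o1 = -0.3274.
d_o2 = 103 − (44.20) = 58.80 cm.
Lens 2: 1/d_i2 = 1/(39.0) − 1/(58.80) = 0.008634, so d_i2 = 115.8 cm; m₂ = −d_i2/d_o2 = -1.970.
m = m₁·m₂ = (-0.3274)(-1.970) = +0.645.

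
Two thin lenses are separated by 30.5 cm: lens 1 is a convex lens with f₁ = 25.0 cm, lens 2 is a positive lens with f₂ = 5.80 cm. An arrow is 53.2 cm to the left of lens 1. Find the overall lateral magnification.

m = -0.229

Lens 1: 1/d_i1 = 1/(25.0) − 1/(53.2) = 0.02120, so d_i1 = 47.16 cm; m₁ = −d_i1/d_o1 = -0.8865.
d_o2 = 30.5 − (47.16) = -16.66 cm (virtual object).
Lens 2: 1/d_i2 = 1/(5.80) − 1/(-16.66) = 0.2324, so d_i2 = 4.302 cm; m₂ = −d_i2/d_o2 = +0.2582.
m = m₁·m₂ = (-0.8865)(+0.2582) = -0.229.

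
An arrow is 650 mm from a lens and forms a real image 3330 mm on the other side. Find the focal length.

f = 544 mm (converging)

Real image ⇒ d_i = +3330 mm.
1/f = 1/d_o + 1/d_i = 1/(650) + 1/(3330) = 0.001839, so f = 544 mm.
Since f is positive, the lens is converging.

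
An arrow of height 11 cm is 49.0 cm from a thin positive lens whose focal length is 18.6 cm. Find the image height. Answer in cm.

6.73 cm

1/d_i = 1/f − 1/d_o = 1/(18.60) − 1/(49.0) = 0.03336, so d_i = 29.98 cm.
m = −d_i/d_o = -0.6118.
|h_i| = |m|·h_o = 0.6118 × 11 = 6.73 cm. The image is real, inverted and reduced, on the far side of the lens.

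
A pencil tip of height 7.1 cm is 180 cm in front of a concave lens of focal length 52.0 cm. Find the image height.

For a concave lens, f = -52.0 cm.
1/d_i = 1/f − 1/d_o = 1/(-52.00) − 1/(180) = -0.02479, so d_i = -40.34 cm.
m = −d_i/d_o = +0.2241.
|h_i| = |m|·h_o = 0.2241 × 7.1 = 1.59 cm. The image is virtual, upright and reduced, on the same side as the object.

1.59 cm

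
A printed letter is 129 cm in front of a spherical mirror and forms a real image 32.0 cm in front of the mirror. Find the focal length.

Real image ⇒ d_i = +32.0 cm.
1/f = 1/d_o + 1/d_i = 1/(129) + 1/(32.0) = 0.03900, so f = 25.6 cm.
Since f is positive, the spherical mirror is concave.

f = 25.6 cm (concave)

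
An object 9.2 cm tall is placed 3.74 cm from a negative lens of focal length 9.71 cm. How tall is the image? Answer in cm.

For a negative lens, f = -9.71 cm.
1/d_i = 1/f − 1/d_o = 1/(-9.710) − 1/(3.74) = -0.3704, so d_i = -2.700 cm.
m = −d_i/d_o = +0.7219.
|h_i| = |m|·h_o = 0.7219 × 9.2 = 6.64 cm. The image is virtual, upright and reduced, on the same side as the object.

6.64 cm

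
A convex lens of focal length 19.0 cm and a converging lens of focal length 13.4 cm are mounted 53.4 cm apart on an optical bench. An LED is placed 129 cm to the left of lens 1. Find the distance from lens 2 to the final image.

23.5 cm

Lens 1: 1/d_i1 = 1/f₁ − 1/d_o1 = 1/(19.0) − 1/(129) = 0.04488, so d_i1 = 22.28 cm.
The intermediate image is 22.28 cm to the right of lens 1, which is 53.4 − (22.28) = 31.12 cm to the left of lens 2, so d_o2 = +31.12 cm.
Lens 2: 1/d_i2 = 1/f₂ − 1/d_o2 = 1/(13.4) − 1/(31.12) = 0.04249, so d_i2 = 23.5 cm.
The final image is real, 23.5 cm to the right of lens 2 (overall magnification ≈ 0.13).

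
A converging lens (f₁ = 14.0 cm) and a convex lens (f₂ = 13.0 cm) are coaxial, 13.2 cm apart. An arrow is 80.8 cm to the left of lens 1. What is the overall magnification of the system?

m = -0.163

Lens 1: 1/d_i1 = 1/(14.0) − 1/(80.8) = 0.05905, so d_i1 = 16.93 cm; m₁ = −d_i1/d_o1 = -0.2095.
d_o2 = 13.2 − (16.93) = -3.730 cm (virtual object).
Lens 2: 1/d_i2 = 1/(13.0) − 1/(-3.730) = 0.3450, so d_i2 = 2.898 cm; m₂ = −d_i2/d_o2 = +0.7770.
m = m₁·m₂ = (-0.2095)(+0.7770) = -0.163.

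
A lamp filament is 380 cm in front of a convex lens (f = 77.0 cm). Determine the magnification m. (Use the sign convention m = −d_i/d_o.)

m = -0.254

1/d_i = 1/f − 1/d_o = 1/(77.00) − 1/(380) = 0.01036, so d_i = 96.57 cm.
m = −d_i/d_o = −(96.57)/(380) = -0.254.
The image is real, inverted and reduced, on the far side of the lens.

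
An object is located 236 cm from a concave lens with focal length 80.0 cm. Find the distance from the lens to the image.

59.7 cm

For a concave lens, f = -80.0 cm.
Lens equation: 1/d_i = 1/f − 1/d_o = 1/(-80.00) − 1/(236) = -0.01250 − 0.004237 = -0.01674, so d_i = -59.7 cm.
The image is virtual, upright and reduced, on the same side as the object.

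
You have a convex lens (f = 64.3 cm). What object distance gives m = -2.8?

m = −d_i/d_o ⇒ d_i = −m·d_o.
1/f = 1/d_o + 1/d_i = 1/d_o − 1/(m·d_o) = (1 − 1/m)/d_o, so d_o = f(1 − 1/m) = (64.30)(1 − 1/(-2.8)) = 87.3 cm.

87.3 cm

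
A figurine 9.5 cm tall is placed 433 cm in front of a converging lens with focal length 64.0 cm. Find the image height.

1/d_i = 1/f − 1/d_o = 1/(64.00) − 1/(433) = 0.01332, so d_i = 75.10 cm.
m = −d_i/d_o = -0.1734.
|h_i| = |m|·h_o = 0.1734 × 9.5 = 1.65 cm. The image is real, inverted and reduced, on the far side of the lens.

1.65 cm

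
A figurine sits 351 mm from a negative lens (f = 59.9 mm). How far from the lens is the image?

51.2 mm

For a negative lens, f = -59.9 mm.
Thin-lens equation: 1/v = 1/f − 1/u = 1/(-59.90) − 1/(351) = -0.01669 − 0.002849 = -0.01954, so v = -51.2 mm.
The image is virtual, upright and reduced, on the same side as the object.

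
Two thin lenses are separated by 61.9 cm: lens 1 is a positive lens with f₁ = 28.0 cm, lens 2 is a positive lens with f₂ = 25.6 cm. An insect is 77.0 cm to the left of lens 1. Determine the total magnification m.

m = -1.90

Lens 1: 1/d_i1 = 1/(28.0) − 1/(77.0) = 0.02273, so d_i1 = 44.00 cm; m₁ = −d_i1/d_o1 = -0.5714.
d_o2 = 61.9 − (44.00) = 17.90 cm.
Lens 2: 1/d_i2 = 1/(25.6) − 1/(17.90) = -0.01680, so d_i2 = -59.51 cm; m₂ = −d_i2/d_o2 = +3.325.
m = m₁·m₂ = (-0.5714)(+3.325) = -1.90.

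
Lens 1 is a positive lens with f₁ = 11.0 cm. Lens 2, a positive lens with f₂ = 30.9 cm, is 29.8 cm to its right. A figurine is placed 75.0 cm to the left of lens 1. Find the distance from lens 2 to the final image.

37.3 cm

Lens 1: 1/d_i1 = 1/f₁ − 1/d_o1 = 1/(11.0) − 1/(75.0) = 0.07758, so d_i1 = 12.89 cm.
The intermediate image is 12.89 cm to the right of lens 1, which is 29.8 − (12.89) = 16.91 cm to the left of lens 2, so d_o2 = +16.91 cm.
Lens 2: 1/d_i2 = 1/f₂ − 1/d_o2 = 1/(30.9) − 1/(16.91) = -0.02677, so d_i2 = -37.3 cm.
The final image is virtual, 37.3 cm to the left of lens 2 (overall magnification ≈ -0.38).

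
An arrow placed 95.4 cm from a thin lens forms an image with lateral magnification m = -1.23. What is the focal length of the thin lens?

f = 52.6 cm (converging)

m = −d_i/d_o ⇒ d_i = −m·d_o = −(-1.23)·(95.4) = 117.3 cm.
1/f = 1/d_o + 1/d_i = 1/(95.4) + 1/(117.3) = 0.01901, so f = 52.6 cm.
Since f is positive, the thin lens is converging.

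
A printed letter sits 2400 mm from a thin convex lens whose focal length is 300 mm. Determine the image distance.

Lens equation: 1/v = 1/f − 1/u = 1/(300.0) − 1/(2400) = 0.003333 − 0.0004167 = 0.002917, so v = 343 mm.
The image is real, inverted and reduced, on the far side of the lens.

343 mm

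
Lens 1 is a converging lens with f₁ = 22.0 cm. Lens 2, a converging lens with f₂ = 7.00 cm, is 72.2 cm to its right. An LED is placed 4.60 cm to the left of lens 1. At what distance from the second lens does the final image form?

Lens 1: 1/d_i1 = 1/f₁ − 1/d_o1 = 1/(22.0) − 1/(4.60) = -0.1719, so d_i1 = -5.816 cm.
The intermediate image is 5.816 cm to the left of lens 1 (virtual), which is 72.2 − (-5.816) = 78.02 cm to the left of lens 2, so d_o2 = +78.02 cm.
Lens 2: 1/d_i2 = 1/f₂ − 1/d_o2 = 1/(7.00) − 1/(78.02) = 0.1300, so d_i2 = 7.69 cm.
The final image is real, 7.69 cm to the right of lens 2 (overall magnification ≈ -0.12).

7.69 cm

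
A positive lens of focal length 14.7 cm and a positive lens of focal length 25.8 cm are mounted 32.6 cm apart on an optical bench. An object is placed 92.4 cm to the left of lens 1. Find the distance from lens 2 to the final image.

36.5 cm

Lens 1: 1/d_i1 = 1/f₁ − 1/d_o1 = 1/(14.7) − 1/(92.4) = 0.05720, so d_i1 = 17.48 cm.
The intermediate image is 17.48 cm to the right of lens 1, which is 32.6 − (17.48) = 15.12 cm to the left of lens 2, so d_o2 = +15.12 cm.
Lens 2: 1/d_i2 = 1/f₂ − 1/d_o2 = 1/(25.8) − 1/(15.12) = -0.02738, so d_i2 = -36.5 cm.
The final image is virtual, 36.5 cm to the left of lens 2 (overall magnification ≈ -0.46).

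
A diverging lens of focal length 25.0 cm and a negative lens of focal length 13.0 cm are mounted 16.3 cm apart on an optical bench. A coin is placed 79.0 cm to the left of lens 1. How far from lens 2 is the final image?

9.50 cm

Lens 1 is diverging, so f₁ = −25.0 cm.
Lens 1: 1/d_i1 = 1/f₁ − 1/d_o1 = 1/(-25.0) − 1/(79.0) = -0.05266, so d_i1 = -18.99 cm.
The intermediate image is 18.99 cm to the left of lens 1 (virtual), which is 16.3 − (-18.99) = 35.29 cm to the left of lens 2, so d_o2 = +35.29 cm.
Lens 2 is diverging, so f₂ = −13.0 cm.
Lens 2: 1/d_i2 = 1/f₂ − 1/d_o2 = 1/(-13.0) − 1/(35.29) = -0.1053, so d_i2 = -9.50 cm.
The final image is virtual, 9.50 cm to the left of lens 2 (overall magnification ≈ 0.065).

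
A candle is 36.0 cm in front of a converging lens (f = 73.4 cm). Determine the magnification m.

m = +1.96

1/d_i = 1/f − 1/d_o = 1/(73.40) − 1/(36.0) = -0.01415, so d_i = -70.65 cm.
m = −d_i/d_o = −(-70.65)/(36.0) = +1.96.
The image is virtual, upright and enlarged, on the same side as the object.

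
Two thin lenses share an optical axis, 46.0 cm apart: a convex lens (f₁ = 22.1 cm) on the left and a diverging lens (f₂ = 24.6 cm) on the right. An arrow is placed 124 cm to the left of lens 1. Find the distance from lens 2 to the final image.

10.8 cm

Lens 1: 1/d_i1 = 1/f₁ − 1/d_o1 = 1/(22.1) − 1/(124) = 0.03718, so d_i1 = 26.89 cm.
The intermediate image is 26.89 cm to the right of lens 1, which is 46.0 − (26.89) = 19.11 cm to the left of lens 2, so d_o2 = +19.11 cm.
Lens 2 is diverging, so f₂ = −24.6 cm.
Lens 2: 1/d_i2 = 1/f₂ − 1/d_o2 = 1/(-24.6) − 1/(19.11) = -0.09298, so d_i2 = -10.8 cm.
The final image is virtual, 10.8 cm to the left of lens 2 (overall magnification ≈ -0.12).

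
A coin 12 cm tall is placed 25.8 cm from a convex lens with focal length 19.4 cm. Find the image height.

36.4 cm

1/d_i = 1/f − 1/d_o = 1/(19.40) − 1/(25.8) = 0.01279, so d_i = 78.21 cm.
m = −d_i/d_o = -3.031.
|h_i| = |m|·h_o = 3.031 × 12 = 36.4 cm. The image is real, inverted and enlarged, on the far side of the lens.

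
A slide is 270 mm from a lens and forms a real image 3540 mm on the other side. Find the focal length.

Real image ⇒ d_i = +3540 mm.
1/f = 1/d_o + 1/d_i = 1/(270) + 1/(3540) = 0.003986, so f = 251 mm.
Since f is positive, the lens is converging.

f = 251 mm (converging)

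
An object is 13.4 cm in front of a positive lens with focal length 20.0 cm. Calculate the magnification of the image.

m = +3.03

1/d_i = 1/f − 1/d_o = 1/(20.00) − 1/(13.4) = -0.02463, so d_i = -40.61 cm.
m = −d_i/d_o = −(-40.61)/(13.4) = +3.03.
The image is virtual, upright and enlarged, on the same side as the object.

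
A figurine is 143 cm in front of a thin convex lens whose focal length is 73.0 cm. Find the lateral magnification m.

1/d_i = 1/f − 1/d_o = 1/(73.00) − 1/(143) = 0.006706, so d_i = 149.1 cm.
m = −d_i/d_o = −(149.1)/(143) = -1.04.
The image is real, inverted and enlarged, on the far side of the lens.

m = -1.04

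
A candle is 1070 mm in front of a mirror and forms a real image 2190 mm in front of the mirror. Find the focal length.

f = 719 mm (concave)

Real image ⇒ d_i = +2190 mm.
1/f = 1/d_o + 1/d_i = 1/(1070) + 1/(2190) = 0.001391, so f = 719 mm.
Since f is positive, the mirror is concave.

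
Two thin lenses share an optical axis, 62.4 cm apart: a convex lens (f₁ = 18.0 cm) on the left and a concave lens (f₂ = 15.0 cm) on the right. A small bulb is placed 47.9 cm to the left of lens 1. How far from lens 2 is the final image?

10.4 cm

Lens 1: 1/d_i1 = 1/f₁ − 1/d_o1 = 1/(18.0) − 1/(47.9) = 0.03468, so d_i1 = 28.84 cm.
The intermediate image is 28.84 cm to the right of lens 1, which is 62.4 − (28.84) = 33.56 cm to the left of lens 2, so d_o2 = +33.56 cm.
Lens 2 is diverging, so f₂ = −15.0 cm.
Lens 2: 1/d_i2 = 1/f₂ − 1/d_o2 = 1/(-15.0) − 1/(33.56) = -0.09646, so d_i2 = -10.4 cm.
The final image is virtual, 10.4 cm to the left of lens 2 (overall magnification ≈ -0.19).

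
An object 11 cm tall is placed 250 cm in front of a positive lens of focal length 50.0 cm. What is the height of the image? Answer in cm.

1/d_i = 1/f − 1/d_o = 1/(50.00) − 1/(250) = 0.01600, so d_i = 62.50 cm.
m = −d_i/d_o = -0.2500.
|h_i| = |m|·h_o = 0.2500 × 11 = 2.75 cm. The image is real, inverted and reduced, on the far side of the lens.

2.75 cm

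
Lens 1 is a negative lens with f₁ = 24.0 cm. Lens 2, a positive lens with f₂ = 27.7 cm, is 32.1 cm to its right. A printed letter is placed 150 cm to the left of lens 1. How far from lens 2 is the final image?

58.3 cm

Lens 1 is diverging, so f₁ = −24.0 cm.
Lens 1: 1/d_i1 = 1/f₁ − 1/d_o1 = 1/(-24.0) − 1/(150) = -0.04833, so d_i1 = -20.69 cm.
The intermediate image is 20.69 cm to the left of lens 1 (virtual), which is 32.1 − (-20.69) = 52.79 cm to the left of lens 2, so d_o2 = +52.79 cm.
Lens 2: 1/d_i2 = 1/f₂ − 1/d_o2 = 1/(27.7) − 1/(52.79) = 0.01716, so d_i2 = 58.3 cm.
The final image is real, 58.3 cm to the right of lens 2 (overall magnification ≈ -0.15).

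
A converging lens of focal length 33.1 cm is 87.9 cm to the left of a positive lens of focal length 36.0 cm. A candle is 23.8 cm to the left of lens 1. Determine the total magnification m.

m = -0.938

Lens 1: 1/d_i1 = 1/(33.1) − 1/(23.8) = -0.01181, so d_i1 = -84.71 cm; m₁ = −d_i1/d_o1 = +3.559.
d_o2 = 87.9 − (-84.71) = 172.6 cm.
Lens 2: 1/d_i2 = 1/(36.0) − 1/(172.6) = 0.02198, so d_i2 = 45.49 cm; m₂ = −d_i2/d_o2 = -0.2635.
m = m₁·m₂ = (+3.559)(-0.2635) = -0.938.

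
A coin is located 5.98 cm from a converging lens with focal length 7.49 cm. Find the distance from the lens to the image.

29.7 cm

Thin-lens equation: 1/q = 1/f − 1/p = 1/(7.490) − 1/(5.98) = 0.1335 − 0.1672 = -0.03371, so q = -29.7 cm.
The image is virtual, upright and enlarged, on the same side as the object.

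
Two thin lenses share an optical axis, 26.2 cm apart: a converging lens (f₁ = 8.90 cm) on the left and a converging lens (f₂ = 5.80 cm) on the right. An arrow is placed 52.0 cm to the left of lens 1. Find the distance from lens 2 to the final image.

9.28 cm

Lens 1: 1/d_i1 = 1/f₁ − 1/d_o1 = 1/(8.90) − 1/(52.0) = 0.09313, so d_i1 = 10.74 cm.
The intermediate image is 10.74 cm to the right of lens 1, which is 26.2 − (10.74) = 15.46 cm to the left of lens 2, so d_o2 = +15.46 cm.
Lens 2: 1/d_i2 = 1/f₂ − 1/d_o2 = 1/(5.80) − 1/(15.46) = 0.1077, so d_i2 = 9.28 cm.
The final image is real, 9.28 cm to the right of lens 2 (overall magnification ≈ 0.12).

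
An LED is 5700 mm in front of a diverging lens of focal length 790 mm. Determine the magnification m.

For a diverging lens, f = -790 mm.
1/d_i = 1/f − 1/d_o = 1/(-790.0) − 1/(5700) = -0.001441, so d_i = -693.8 mm.
m = −d_i/d_o = −(-693.8)/(5700) = +0.122.
The image is virtual, upright and reduced, on the same side as the object.

m = +0.122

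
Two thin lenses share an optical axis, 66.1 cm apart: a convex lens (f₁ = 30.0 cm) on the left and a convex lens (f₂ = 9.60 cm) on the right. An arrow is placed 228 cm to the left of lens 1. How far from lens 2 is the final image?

Lens 1: 1/d_i1 = 1/f₁ − 1/d_o1 = 1/(30.0) − 1/(228) = 0.02895, so d_i1 = 34.55 cm.
The intermediate image is 34.55 cm to the right of lens 1, which is 66.1 − (34.55) = 31.55 cm to the left of lens 2, so d_o2 = +31.55 cm.
Lens 2: 1/d_i2 = 1/f₂ − 1/d_o2 = 1/(9.60) − 1/(31.55) = 0.07247, so d_i2 = 13.8 cm.
The final image is real, 13.8 cm to the right of lens 2 (overall magnification ≈ 0.066).

13.8 cm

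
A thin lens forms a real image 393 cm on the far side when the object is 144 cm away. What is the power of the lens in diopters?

P = +0.949 D

d_i = +393 cm.
1/f = 1/d_o + 1/d_i = 1/(144) + 1/(393) = 0.009489 cm⁻¹.
f = 105.4 cm = 1.054 m, so P = 1/f = +0.949 D.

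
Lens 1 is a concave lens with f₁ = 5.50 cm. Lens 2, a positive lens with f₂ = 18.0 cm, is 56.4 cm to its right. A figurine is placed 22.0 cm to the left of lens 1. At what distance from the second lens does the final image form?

Lens 1 is diverging, so f₁ = −5.50 cm.
Lens 1: 1/d_i1 = 1/f₁ − 1/d_o1 = 1/(-5.50) − 1/(22.0) = -0.2273, so d_i1 = -4.400 cm.
The intermediate image is 4.400 cm to the left of lens 1 (virtual), which is 56.4 − (-4.400) = 60.80 cm to the left of lens 2, so d_o2 = +60.80 cm.
Lens 2: 1/d_i2 = 1/f₂ − 1/d_o2 = 1/(18.0) − 1/(60.80) = 0.03911, so d_i2 = 25.6 cm.
The final image is real, 25.6 cm to the right of lens 2 (overall magnification ≈ -0.084).

25.6 cm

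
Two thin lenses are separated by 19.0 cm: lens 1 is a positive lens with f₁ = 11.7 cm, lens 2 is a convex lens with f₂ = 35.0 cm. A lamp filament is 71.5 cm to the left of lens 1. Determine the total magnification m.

Lens 1: 1/d_i1 = 1/(11.7) − 1/(71.5) = 0.07148, so d_i1 = 13.99 cm; m₁ = −d_i1/d_o1 = -0.1957.
d_o2 = 19.0 − (13.99) = 5.010 cm.
Lens 2: 1/d_i2 = 1/(35.0) − 1/(5.010) = -0.1710, so d_i2 = -5.847 cm; m₂ = −d_i2/d_o2 = +1.167.
m = m₁·m₂ = (-0.1957)(+1.167) = -0.228.

m = -0.228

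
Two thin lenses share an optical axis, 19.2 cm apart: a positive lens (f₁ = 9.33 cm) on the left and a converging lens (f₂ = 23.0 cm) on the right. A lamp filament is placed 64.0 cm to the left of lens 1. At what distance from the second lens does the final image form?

12.9 cm

Lens 1: 1/d_i1 = 1/f₁ − 1/d_o1 = 1/(9.33) − 1/(64.0) = 0.09156, so d_i1 = 10.92 cm.
The intermediate image is 10.92 cm to the right of lens 1, which is 19.2 − (10.92) = 8.280 cm to the left of lens 2, so d_o2 = +8.280 cm.
Lens 2: 1/d_i2 = 1/f₂ − 1/d_o2 = 1/(23.0) − 1/(8.280) = -0.07729, so d_i2 = -12.9 cm.
The final image is virtual, 12.9 cm to the left of lens 2 (overall magnification ≈ -0.27).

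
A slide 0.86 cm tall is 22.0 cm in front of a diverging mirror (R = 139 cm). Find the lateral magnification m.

m = +0.760

f = R/2 = 139/2 = 69.50 cm; for a diverging mirror, f = -69.50 cm.
1/d_i = 1/f − 1/d_o = 1/(-69.50) − 1/(22.0) = -0.05984, so d_i = -16.71 cm.
m = −d_i/d_o = −(-16.71)/(22.0) = +0.760.
The image is virtual, upright and reduced, behind the mirror.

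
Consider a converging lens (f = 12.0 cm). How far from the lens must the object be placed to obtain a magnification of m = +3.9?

8.92 cm

m = −d_i/d_o ⇒ d_i = −m·d_o.
1/f = 1/d_o + 1/d_i = 1/d_o − 1/(m·d_o) = (1 − 1/m)/d_o, so d_o = f(1 − 1/m) = (12.00)(1 − 1/(+3.9)) = 8.92 cm.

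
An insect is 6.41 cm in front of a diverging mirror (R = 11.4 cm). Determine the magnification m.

f = R/2 = 11.4/2 = 5.700 cm; for a diverging mirror, f = -5.700 cm.
1/d_i = 1/f − 1/d_o = 1/(-5.700) − 1/(6.41) = -0.3314, so d_i = -3.017 cm.
m = −d_i/d_o = −(-3.017)/(6.41) = +0.471.
The image is virtual, upright and reduced, behind the mirror.

m = +0.471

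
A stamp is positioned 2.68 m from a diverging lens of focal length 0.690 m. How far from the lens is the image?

0.549 m

For a diverging lens, f = -0.690 m.
Lens equation: 1/s_i = 1/f − 1/s_o = 1/(-0.6900) − 1/(2.68) = -1.449 − 0.3731 = -1.822, so s_i = -0.549 m.
The image is virtual, upright and reduced, on the same side as the object.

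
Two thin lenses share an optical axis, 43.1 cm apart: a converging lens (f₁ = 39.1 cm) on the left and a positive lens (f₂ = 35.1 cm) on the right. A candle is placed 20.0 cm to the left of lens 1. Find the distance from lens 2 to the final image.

60.3 cm

Lens 1: 1/d_i1 = 1/f₁ − 1/d_o1 = 1/(39.1) − 1/(20.0) = -0.02442, so d_i1 = -40.94 cm.
The intermediate image is 40.94 cm to the left of lens 1 (virtual), which is 43.1 − (-40.94) = 84.04 cm to the left of lens 2, so d_o2 = +84.04 cm.
Lens 2: 1/d_i2 = 1/f₂ − 1/d_o2 = 1/(35.1) − 1/(84.04) = 0.01659, so d_i2 = 60.3 cm.
The final image is real, 60.3 cm to the right of lens 2 (overall magnification ≈ -1.5).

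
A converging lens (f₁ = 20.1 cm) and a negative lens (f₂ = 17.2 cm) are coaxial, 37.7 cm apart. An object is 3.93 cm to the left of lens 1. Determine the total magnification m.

m = +0.358

Lens 1: 1/d_i1 = 1/(20.1) − 1/(3.93) = -0.2047, so d_i1 = -4.885 cm; m₁ = −d_i1/d_o1 = +1.243.
d_o2 = 37.7 − (-4.885) = 42.59 cm.
f₂ = −17.2 cm (diverging).
Lens 2: 1/d_i2 = 1/(-17.2) − 1/(42.59) = -0.08162, so d_i2 = -12.25 cm; m₂ = −d_i2/d_o2 = +0.2877.
m = m₁·m₂ = (+1.243)(+0.2877) = +0.358.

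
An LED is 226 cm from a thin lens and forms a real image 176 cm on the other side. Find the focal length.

f = 98.9 cm (converging)

Real image ⇒ d_i = +176 cm.
1/f = 1/d_o + 1/d_i = 1/(226) + 1/(176) = 0.01011, so f = 98.9 cm.
Since f is positive, the thin lens is converging.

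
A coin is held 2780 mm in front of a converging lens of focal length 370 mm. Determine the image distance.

Thin-lens equation: 1/v = 1/f − 1/u = 1/(370.0) − 1/(2780) = 0.002703 − 0.0003597 = 0.002343, so v = 427 mm.
The image is real, inverted and reduced, on the far side of the lens.

427 mm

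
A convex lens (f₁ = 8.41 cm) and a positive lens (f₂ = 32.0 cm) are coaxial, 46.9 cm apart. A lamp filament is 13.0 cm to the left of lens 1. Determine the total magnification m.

Lens 1: 1/d_i1 = 1/(8.41) − 1/(13.0) = 0.04198, so d_i1 = 23.82 cm; m₁ = −d_i1/d_o1 = -1.832.
d_o2 = 46.9 − (23.82) = 23.08 cm.
Lens 2: 1/d_i2 = 1/(32.0) − 1/(23.08) = -0.01208, so d_i2 = -82.80 cm; m₂ = −d_i2/d_o2 = +3.587.
m = m₁·m₂ = (-1.832)(+3.587) = -6.57.

m = -6.57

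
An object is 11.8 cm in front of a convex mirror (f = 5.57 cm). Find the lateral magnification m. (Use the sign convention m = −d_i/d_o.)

m = +0.321

For a convex mirror, f = -5.57 cm.
1/d_i = 1/f − 1/d_o = 1/(-5.570) − 1/(11.8) = -0.2643, so d_i = -3.784 cm.
m = −d_i/d_o = −(-3.784)/(11.8) = +0.321.
The image is virtual, upright and reduced, behind the mirror.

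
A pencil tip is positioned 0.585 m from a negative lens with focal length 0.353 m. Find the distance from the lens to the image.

0.220 m

For a negative lens, f = -0.353 m.
Lens equation: 1/d_i = 1/f − 1/d_o = 1/(-0.3530) − 1/(0.585) = -2.833 − 1.709 = -4.542, so d_i = -0.220 m.
The image is virtual, upright and reduced, on the same side as the object.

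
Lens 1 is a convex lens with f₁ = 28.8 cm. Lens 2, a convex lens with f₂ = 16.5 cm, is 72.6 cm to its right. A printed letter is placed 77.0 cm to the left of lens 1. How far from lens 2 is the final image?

Lens 1: 1/d_i1 = 1/f₁ − 1/d_o1 = 1/(28.8) − 1/(77.0) = 0.02174, so d_i1 = 46.01 cm.
The intermediate image is 46.01 cm to the right of lens 1, which is 72.6 − (46.01) = 26.59 cm to the left of lens 2, so d_o2 = +26.59 cm.
Lens 2: 1/d_i2 = 1/f₂ − 1/d_o2 = 1/(16.5) − 1/(26.59) = 0.02300, so d_i2 = 43.5 cm.
The final image is real, 43.5 cm to the right of lens 2 (overall magnification ≈ 0.98).

43.5 cm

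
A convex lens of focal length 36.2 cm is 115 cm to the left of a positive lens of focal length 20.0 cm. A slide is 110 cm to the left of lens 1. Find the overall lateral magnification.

Lens 1: 1/d_i1 = 1/(36.2) − 1/(110) = 0.01853, so d_i1 = 53.96 cm; m₁ = −d_i1/d_o1 = -0.4905.
d_o2 = 115 − (53.96) = 61.04 cm.
Lens 2: 1/d_i2 = 1/(20.0) − 1/(61.04) = 0.03362, so d_i2 = 29.75 cm; m₂ = −d_i2/d_o2 = -0.4873.
m = m₁·m₂ = (-0.4905)(-0.4873) = +0.239.

m = +0.239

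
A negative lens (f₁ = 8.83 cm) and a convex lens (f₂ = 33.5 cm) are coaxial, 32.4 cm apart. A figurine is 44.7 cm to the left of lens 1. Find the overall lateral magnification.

f₁ = −8.83 cm (diverging).
Lens 1: 1/d_i1 = 1/(-8.83) − 1/(44.7) = -0.1356, so d_i1 = -7.373 cm; m₁ = −d_i1/d_o1 = +0.1649.
d_o2 = 32.4 − (-7.373) = 39.77 cm.
Lens 2: 1/d_i2 = 1/(33.5) − 1/(39.77) = 0.004706, so d_i2 = 212.5 cm; m₂ = −d_i2/d_o2 = -5.343.
m = m₁·m₂ = (+0.1649)(-5.343) = -0.881.

m = -0.881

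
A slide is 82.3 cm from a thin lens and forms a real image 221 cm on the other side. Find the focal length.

Real image ⇒ d_i = +221 cm.
1/f = 1/d_o + 1/d_i = 1/(82.3) + 1/(221) = 0.01668, so f = 60.0 cm.
Since f is positive, the thin lens is converging.

f = 60.0 cm (converging)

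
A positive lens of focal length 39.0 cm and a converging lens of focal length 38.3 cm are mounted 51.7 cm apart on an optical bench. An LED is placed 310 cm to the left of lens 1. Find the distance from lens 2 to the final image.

Lens 1: 1/d_i1 = 1/f₁ − 1/d_o1 = 1/(39.0) − 1/(310) = 0.02242, so d_i1 = 44.61 cm.
The intermediate image is 44.61 cm to the right of lens 1, which is 51.7 − (44.61) = 7.090 cm to the left of lens 2, so d_o2 = +7.090 cm.
Lens 2: 1/d_i2 = 1/f₂ − 1/d_o2 = 1/(38.3) − 1/(7.090) = -0.1149, so d_i2 = -8.70 cm.
The final image is virtual, 8.70 cm to the left of lens 2 (overall magnification ≈ -0.18).

8.70 cm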